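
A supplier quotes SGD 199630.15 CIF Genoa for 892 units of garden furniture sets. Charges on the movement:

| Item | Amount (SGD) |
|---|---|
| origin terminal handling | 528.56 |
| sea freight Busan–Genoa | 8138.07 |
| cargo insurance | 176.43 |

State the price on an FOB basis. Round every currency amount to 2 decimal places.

FOB price: SGD 191315.65

Not relevant to the conversion: origin terminal — on the seller under both CIF and FOB; already in the CIF price and stays in the FOB price.
From CIF to FOB, the seller no longer bears: freight, insurance.
FOB price = 199630.15 − 8138.07 − 176.43 = 191315.65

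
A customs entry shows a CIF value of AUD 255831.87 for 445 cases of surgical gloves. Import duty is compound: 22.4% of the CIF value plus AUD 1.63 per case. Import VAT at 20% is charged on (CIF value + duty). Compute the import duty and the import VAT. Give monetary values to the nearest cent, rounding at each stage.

Ad valorem component: 255831.87 × 22.4% = 57306.34
Specific component: 445 × 1.63 = 725.35
Import duty = 57306.34 + 725.35 = 58031.69
VAT base = CIF + duty = 255831.87 + 58031.69 = 313863.56
Import VAT = 313863.56 × 20% = 62772.71

Import duty: AUD 58031.69; import VAT: AUD 62772.71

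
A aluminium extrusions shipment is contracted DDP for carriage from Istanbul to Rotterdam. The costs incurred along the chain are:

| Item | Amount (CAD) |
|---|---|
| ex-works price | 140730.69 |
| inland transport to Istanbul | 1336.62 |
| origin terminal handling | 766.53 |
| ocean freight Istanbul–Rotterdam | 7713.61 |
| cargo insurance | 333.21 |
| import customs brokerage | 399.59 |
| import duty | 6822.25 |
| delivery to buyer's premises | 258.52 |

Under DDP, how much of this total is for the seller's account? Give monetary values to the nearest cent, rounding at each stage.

DDP: the seller bears all costs including import duty.
Seller's account: goods 140730.69 + inland to port 1336.62 + origin terminal 766.53 + freight 7713.61 + insurance 333.21 + brokerage 399.59 + duty 6822.25 + delivery 258.52 = 158361.02
Buyer's account: 0.00

Seller's account: CAD 158361.02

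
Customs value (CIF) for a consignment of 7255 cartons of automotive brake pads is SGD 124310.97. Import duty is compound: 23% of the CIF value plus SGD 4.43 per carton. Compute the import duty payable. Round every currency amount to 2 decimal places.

Import duty: SGD 60731.17

Ad valorem component: 124310.97 × 23% = 28591.52
Specific component: 7255 × 4.43 = 32139.65
Import duty = 28591.52 + 32139.65 = 60731.17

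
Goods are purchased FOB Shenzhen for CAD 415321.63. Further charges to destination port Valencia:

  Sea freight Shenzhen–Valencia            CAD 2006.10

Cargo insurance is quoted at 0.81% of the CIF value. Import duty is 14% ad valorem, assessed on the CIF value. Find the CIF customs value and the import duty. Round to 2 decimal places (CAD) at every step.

CIF value: CAD 420735.69; import duty: CAD 58903.00

Let C be the CIF value. C = FOB price + freight + 0.81% × C
C − 0.81% × C = 415321.63 + 2006.10
0.9919 × C = 417327.73
C = 417327.73 / 0.9919 = 420735.69
Insurance premium = 0.81% × 420735.69 = 3407.96
Import duty = 420735.69 × 14% = 58903.00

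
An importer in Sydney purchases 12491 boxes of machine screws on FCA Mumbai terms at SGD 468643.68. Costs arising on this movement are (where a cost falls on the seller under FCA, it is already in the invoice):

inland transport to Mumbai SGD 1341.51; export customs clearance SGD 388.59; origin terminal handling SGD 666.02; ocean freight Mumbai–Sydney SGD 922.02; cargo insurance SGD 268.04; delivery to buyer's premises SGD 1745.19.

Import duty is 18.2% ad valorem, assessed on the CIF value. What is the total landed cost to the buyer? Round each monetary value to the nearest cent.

FCA: the seller delivers export-cleared goods to the carrier; the buyer bears costs from that point.
Already in the invoice (seller's account under FCA): inland to port, export clearance — exclude.
CIF value = FCA price + origin terminal + freight + insurance = 468643.68 + 666.02 + 922.02 + 268.04 = 470499.76
Import duty = 470499.76 × 18.2% = 85630.96
Buyer bears: origin terminal 666.02 + freight 922.02 + insurance 268.04 + delivery 1745.19 + duty 85630.96 = 89232.23
Landed cost = invoice 468643.68 + 89232.23 = 557875.91

Total landed cost: SGD 557875.91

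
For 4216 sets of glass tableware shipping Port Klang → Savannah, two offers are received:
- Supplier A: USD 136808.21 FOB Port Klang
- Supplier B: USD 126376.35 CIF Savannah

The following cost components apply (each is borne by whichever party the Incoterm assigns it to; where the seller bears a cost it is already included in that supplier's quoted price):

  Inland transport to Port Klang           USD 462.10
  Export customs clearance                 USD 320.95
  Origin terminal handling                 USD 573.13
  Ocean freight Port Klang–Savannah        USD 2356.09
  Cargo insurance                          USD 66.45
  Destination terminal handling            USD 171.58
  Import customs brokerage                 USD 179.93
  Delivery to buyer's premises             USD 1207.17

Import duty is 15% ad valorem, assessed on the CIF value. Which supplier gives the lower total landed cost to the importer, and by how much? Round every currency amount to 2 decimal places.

Supplier B is cheaper by USD 14782.56

Supplier A (FOB):
CIF value = FOB price + freight + insurance = 136808.21 + 2356.09 + 66.45 = 139230.75
Import duty = 139230.75 × 15% = 20884.61
Buyer bears (A): 2356.09 + 66.45 + 171.58 + 179.93 + 1207.17 = 3981.22
Landed cost (A) = invoice 136808.21 + 3981.22 + duty 20884.61 = 161674.04
Supplier B (CIF):
The CIF price already equals the CIF value: 126376.35
Import duty = 126376.35 × 15% = 18956.45
Buyer bears (B): 171.58 + 179.93 + 1207.17 = 1558.68
Landed cost (B) = invoice 126376.35 + 1558.68 + duty 18956.45 = 146891.48
Difference = |161674.04 − 146891.48| = 14782.56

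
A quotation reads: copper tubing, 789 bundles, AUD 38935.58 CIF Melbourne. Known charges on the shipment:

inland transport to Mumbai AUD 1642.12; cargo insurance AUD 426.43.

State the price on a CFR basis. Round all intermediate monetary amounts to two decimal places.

CFR price: AUD 38509.15

Not relevant to the conversion: inland to port — on the seller under both CIF and CFR; already in the CIF price and stays in the CFR price.
From CIF to CFR, the seller no longer bears: insurance.
CFR price = 38935.58 − 426.43 = 38509.15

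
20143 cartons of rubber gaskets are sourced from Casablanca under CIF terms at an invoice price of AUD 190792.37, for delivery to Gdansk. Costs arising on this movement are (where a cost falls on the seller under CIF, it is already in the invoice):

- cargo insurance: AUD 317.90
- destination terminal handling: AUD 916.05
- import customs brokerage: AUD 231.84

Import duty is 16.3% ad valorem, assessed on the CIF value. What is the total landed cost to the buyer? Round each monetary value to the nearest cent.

CIF: the seller pays costs through ocean freight and marine insurance to the destination port.
Already in the invoice (seller's account under CIF): insurance — exclude.
The CIF price already equals the CIF value: 190792.37
Import duty = 190792.37 × 16.3% = 31099.16
Buyer bears: destination terminal 916.05 + brokerage 231.84 + duty 31099.16 = 32247.05
Landed cost = invoice 190792.37 + 32247.05 = 223039.42

Total landed cost: AUD 223039.42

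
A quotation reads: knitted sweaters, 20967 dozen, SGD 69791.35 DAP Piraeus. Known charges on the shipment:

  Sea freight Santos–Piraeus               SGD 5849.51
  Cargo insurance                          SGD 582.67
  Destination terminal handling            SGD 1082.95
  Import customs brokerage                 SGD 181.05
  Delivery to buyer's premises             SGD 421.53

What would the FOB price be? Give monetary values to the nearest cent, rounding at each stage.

Not relevant to the conversion: brokerage — on the buyer under both terms; not part of either seller's price.
From DAP to FOB, the seller no longer bears: freight, insurance, destination terminal, delivery.
FOB price = 69791.35 − 5849.51 − 582.67 − 1082.95 − 421.53 = 61854.69

FOB price: SGD 61854.69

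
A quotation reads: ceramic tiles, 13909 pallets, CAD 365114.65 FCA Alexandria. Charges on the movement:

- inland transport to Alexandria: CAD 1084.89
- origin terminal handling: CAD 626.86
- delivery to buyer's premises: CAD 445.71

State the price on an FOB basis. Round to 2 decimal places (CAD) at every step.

Not relevant to the conversion: inland to port — on the seller under both FCA and FOB; already in the FCA price and stays in the FOB price. delivery — on the buyer under both terms; not part of either seller's price.
From FCA to FOB, the seller additionally bears: origin terminal.
FOB price = 365114.65 + 626.86 = 365741.51

FOB price: CAD 365741.51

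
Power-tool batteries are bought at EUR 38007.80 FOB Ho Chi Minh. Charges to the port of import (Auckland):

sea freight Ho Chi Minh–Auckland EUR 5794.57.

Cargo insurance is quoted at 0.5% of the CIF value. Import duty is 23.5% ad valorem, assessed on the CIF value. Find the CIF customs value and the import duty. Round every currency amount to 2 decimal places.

CIF value: EUR 44022.48; import duty: EUR 10345.28

Let C be the CIF value. C = FOB price + freight + 0.5% × C
C − 0.5% × C = 38007.80 + 5794.57
0.995 × C = 43802.37
C = 43802.37 / 0.995 = 44022.48
Insurance premium = 0.5% × 44022.48 = 220.11
Import duty = 44022.48 × 23.5% = 10345.28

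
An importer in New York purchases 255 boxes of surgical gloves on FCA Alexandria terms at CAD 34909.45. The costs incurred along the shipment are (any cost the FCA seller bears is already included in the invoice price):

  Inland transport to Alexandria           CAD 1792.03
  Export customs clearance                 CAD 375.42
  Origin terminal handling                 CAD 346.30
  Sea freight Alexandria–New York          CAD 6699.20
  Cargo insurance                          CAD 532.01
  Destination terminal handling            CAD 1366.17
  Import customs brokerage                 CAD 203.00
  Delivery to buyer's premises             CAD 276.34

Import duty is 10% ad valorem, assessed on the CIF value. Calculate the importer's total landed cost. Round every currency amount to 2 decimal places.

Total landed cost: CAD 48581.17

FCA: the seller delivers export-cleared goods to the carrier; the buyer bears costs from that point.
Already in the invoice (seller's account under FCA): inland to port, export clearance — exclude.
CIF value = FCA price + origin terminal + freight + insurance = 34909.45 + 346.30 + 6699.20 + 532.01 = 42486.96
Import duty = 42486.96 × 10% = 4248.70
Buyer bears: origin terminal 346.30 + freight 6699.20 + insurance 532.01 + destination terminal 1366.17 + brokerage 203.00 + delivery 276.34 + duty 4248.70 = 13671.72
Landed cost = invoice 34909.45 + 13671.72 = 48581.17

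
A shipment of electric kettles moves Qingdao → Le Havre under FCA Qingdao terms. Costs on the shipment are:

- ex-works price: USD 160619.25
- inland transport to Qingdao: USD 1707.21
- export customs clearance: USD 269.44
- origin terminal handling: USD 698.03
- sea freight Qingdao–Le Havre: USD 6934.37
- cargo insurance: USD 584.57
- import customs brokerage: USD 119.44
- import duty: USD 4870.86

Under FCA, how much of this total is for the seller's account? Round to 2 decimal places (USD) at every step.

Seller's account: USD 162595.90

FCA: the seller delivers export-cleared goods to the carrier; the buyer bears costs from that point.
Seller's account: goods 160619.25 + inland to port 1707.21 + export clearance 269.44 = 162595.90
Buyer's account: origin terminal 698.03 + freight 6934.37 + insurance 584.57 + brokerage 119.44 + duty 4870.86 = 13207.27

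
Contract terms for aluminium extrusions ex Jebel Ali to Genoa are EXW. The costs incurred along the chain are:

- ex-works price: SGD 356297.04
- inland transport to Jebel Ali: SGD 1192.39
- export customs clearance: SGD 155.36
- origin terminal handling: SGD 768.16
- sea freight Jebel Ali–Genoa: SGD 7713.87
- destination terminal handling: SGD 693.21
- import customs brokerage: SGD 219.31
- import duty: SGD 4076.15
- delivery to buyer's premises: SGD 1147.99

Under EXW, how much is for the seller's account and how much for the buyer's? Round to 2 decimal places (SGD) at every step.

EXW: the seller makes goods available at their premises; the buyer bears all onward costs.
Seller's account: goods 356297.04 = 356297.04
Buyer's account: inland to port 1192.39 + export clearance 155.36 + origin terminal 768.16 + freight 7713.87 + destination terminal 693.21 + brokerage 219.31 + duty 4076.15 + delivery 1147.99 = 15966.44

Seller: SGD 356297.04; buyer: SGD 15966.44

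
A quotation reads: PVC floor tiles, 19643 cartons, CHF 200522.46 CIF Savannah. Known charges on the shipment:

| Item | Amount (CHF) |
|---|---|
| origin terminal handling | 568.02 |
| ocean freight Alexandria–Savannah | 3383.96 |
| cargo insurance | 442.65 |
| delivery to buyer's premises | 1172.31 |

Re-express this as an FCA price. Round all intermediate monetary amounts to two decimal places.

FCA price: CHF 196127.83

Not relevant to the conversion: delivery — on the buyer under both terms; not part of either seller's price.
From CIF to FCA, the seller no longer bears: origin terminal, freight, insurance.
FCA price = 200522.46 − 568.02 − 3383.96 − 442.65 = 196127.83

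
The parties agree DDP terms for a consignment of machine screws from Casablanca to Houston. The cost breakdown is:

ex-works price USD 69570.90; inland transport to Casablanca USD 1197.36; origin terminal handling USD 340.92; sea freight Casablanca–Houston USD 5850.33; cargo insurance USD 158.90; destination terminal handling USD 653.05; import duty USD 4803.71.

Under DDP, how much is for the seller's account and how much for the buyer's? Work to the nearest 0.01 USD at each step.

DDP: the seller bears all costs including import duty.
Seller's account: goods 69570.90 + inland to port 1197.36 + origin terminal 340.92 + freight 5850.33 + insurance 158.90 + destination terminal 653.05 + duty 4803.71 = 82575.17
Buyer's account: 0.00

Seller: USD 82575.17; buyer: USD 0.00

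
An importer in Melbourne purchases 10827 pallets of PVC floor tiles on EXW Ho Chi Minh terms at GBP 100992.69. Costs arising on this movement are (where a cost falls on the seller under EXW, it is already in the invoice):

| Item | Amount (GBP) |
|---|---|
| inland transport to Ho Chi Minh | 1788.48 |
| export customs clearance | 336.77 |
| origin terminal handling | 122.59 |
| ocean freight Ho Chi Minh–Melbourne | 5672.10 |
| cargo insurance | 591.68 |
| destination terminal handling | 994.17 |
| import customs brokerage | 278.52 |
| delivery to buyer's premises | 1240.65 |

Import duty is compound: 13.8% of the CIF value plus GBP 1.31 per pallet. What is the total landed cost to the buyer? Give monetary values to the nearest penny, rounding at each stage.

Total landed cost: GBP 141312.61

EXW: the seller makes goods available at their premises; the buyer bears all onward costs.
CIF value = EXW price + inland to port + export clearance + origin terminal + freight + insurance = 100992.69 + 1788.48 + 336.77 + 122.59 + 5672.10 + 591.68 = 109504.31
Ad valorem component: 109504.31 × 13.8% = 15111.59
Specific component: 10827 × 1.31 = 14183.37
Import duty = 15111.59 + 14183.37 = 29294.96
Buyer bears: inland to port 1788.48 + export clearance 336.77 + origin terminal 122.59 + freight 5672.10 + insurance 591.68 + destination terminal 994.17 + brokerage 278.52 + delivery 1240.65 + duty 29294.96 = 40319.92
Landed cost = invoice 100992.69 + 40319.92 = 141312.61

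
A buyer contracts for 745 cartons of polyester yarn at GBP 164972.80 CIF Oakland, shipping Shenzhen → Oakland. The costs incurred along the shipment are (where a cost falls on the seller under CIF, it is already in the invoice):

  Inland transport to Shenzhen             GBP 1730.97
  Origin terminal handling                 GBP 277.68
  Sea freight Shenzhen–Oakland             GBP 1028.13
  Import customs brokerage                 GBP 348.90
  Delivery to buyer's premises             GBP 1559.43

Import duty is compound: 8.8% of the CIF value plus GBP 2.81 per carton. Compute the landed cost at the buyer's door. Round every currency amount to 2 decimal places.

CIF: the seller pays costs through ocean freight and marine insurance to the destination port.
Already in the invoice (seller's account under CIF): inland to port, origin terminal, freight — exclude.
The CIF price already equals the CIF value: 164972.80
Ad valorem component: 164972.80 × 8.8% = 14517.61
Specific component: 745 × 2.81 = 2093.45
Import duty = 14517.61 + 2093.45 = 16611.06
Buyer bears: brokerage 348.90 + delivery 1559.43 + duty 16611.06 = 18519.39
Landed cost = invoice 164972.80 + 18519.39 = 183492.19

Total landed cost: GBP 183492.19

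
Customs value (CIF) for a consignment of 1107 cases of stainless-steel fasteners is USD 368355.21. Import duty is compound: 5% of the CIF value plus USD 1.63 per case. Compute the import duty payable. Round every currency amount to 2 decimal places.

Ad valorem component: 368355.21 × 5% = 18417.76
Specific component: 1107 × 1.63 = 1804.41
Import duty = 18417.76 + 1804.41 = 20222.17

Import duty: USD 20222.17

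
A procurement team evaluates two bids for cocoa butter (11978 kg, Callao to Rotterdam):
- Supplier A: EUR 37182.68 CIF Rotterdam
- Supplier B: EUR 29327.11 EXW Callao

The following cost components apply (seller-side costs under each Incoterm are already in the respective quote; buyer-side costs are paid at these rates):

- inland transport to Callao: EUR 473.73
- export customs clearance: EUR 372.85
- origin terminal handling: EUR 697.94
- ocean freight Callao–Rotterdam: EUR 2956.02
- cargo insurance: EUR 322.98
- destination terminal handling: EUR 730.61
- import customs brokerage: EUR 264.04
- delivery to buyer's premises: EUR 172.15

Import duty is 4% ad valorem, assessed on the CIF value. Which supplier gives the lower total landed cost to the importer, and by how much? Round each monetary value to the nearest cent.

Supplier A (CIF):
The CIF price already equals the CIF value: 37182.68
Import duty = 37182.68 × 4% = 1487.31
Buyer bears (A): 730.61 + 264.04 + 172.15 = 1166.80
Landed cost (A) = invoice 37182.68 + 1166.80 + duty 1487.31 = 39836.79
Supplier B (EXW):
CIF value = EXW price + inland to port + export clearance + origin terminal + freight + insurance = 29327.11 + 473.73 + 372.85 + 697.94 + 2956.02 + 322.98 = 34150.63
Import duty = 34150.63 × 4% = 1366.03
Buyer bears (B): 473.73 + 372.85 + 697.94 + 2956.02 + 322.98 + 730.61 + 264.04 + 172.15 = 5990.32
Landed cost (B) = invoice 29327.11 + 5990.32 + duty 1366.03 = 36683.46
Difference = |39836.79 − 36683.46| = 3153.33

Supplier B is cheaper by EUR 3153.33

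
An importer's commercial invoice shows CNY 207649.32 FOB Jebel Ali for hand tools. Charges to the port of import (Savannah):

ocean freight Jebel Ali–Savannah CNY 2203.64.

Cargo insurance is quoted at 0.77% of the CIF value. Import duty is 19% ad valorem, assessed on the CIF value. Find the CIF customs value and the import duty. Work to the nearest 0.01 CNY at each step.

CIF value: CNY 211481.37; import duty: CNY 40181.46

Let C be the CIF value. C = FOB price + freight + 0.77% × C
C − 0.77% × C = 207649.32 + 2203.64
0.9923 × C = 209852.96
C = 209852.96 / 0.9923 = 211481.37
Insurance premium = 0.77% × 211481.37 = 1628.41
Import duty = 211481.37 × 19% = 40181.46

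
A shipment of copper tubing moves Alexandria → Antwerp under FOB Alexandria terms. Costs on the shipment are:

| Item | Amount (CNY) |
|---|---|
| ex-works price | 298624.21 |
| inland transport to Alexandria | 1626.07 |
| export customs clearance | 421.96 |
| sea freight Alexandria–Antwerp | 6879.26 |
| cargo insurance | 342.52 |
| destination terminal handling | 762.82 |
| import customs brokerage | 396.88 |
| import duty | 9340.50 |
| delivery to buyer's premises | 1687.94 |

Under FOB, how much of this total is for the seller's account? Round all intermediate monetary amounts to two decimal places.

FOB: the seller bears costs until goods are on board at the origin port; the buyer bears freight, insurance and all costs thereafter.
Seller's account: goods 298624.21 + inland to port 1626.07 + export clearance 421.96 = 300672.24
Buyer's account: freight 6879.26 + insurance 342.52 + destination terminal 762.82 + brokerage 396.88 + duty 9340.50 + delivery 1687.94 = 19409.92

Seller's account: CNY 300672.24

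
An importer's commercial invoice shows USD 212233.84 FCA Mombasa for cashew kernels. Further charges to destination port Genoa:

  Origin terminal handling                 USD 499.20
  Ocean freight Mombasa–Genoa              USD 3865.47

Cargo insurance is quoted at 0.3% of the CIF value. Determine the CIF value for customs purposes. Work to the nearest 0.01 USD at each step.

CIF value: USD 217250.26

Let C be the CIF value. C = FCA price + pre-shipment costs + freight + 0.3% × C
C − 0.3% × C = 212233.84 + 499.20 + 3865.47
0.997 × C = 216598.51
C = 216598.51 / 0.997 = 217250.26
Insurance premium = 0.3% × 217250.26 = 651.75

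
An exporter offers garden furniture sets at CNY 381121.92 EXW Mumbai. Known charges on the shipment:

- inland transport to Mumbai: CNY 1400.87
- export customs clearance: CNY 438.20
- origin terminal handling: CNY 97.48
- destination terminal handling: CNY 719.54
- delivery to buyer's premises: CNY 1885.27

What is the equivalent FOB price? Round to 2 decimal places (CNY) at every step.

Not relevant to the conversion: destination terminal, delivery — on the buyer under both terms; not part of either seller's price.
From EXW to FOB, the seller additionally bears: inland to port, export clearance, origin terminal.
FOB price = 381121.92 + 1400.87 + 438.20 + 97.48 = 383058.47

FOB price: CNY 383058.47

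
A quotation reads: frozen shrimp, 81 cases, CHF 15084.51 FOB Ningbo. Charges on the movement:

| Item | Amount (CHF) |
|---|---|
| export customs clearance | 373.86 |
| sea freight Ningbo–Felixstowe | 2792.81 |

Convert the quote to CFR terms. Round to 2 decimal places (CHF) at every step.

Not relevant to the conversion: export clearance — on the seller under both FOB and CFR; already in the FOB price and stays in the CFR price.
From FOB to CFR, the seller additionally bears: freight.
CFR price = 15084.51 + 2792.81 = 17877.32

CFR price: CHF 17877.32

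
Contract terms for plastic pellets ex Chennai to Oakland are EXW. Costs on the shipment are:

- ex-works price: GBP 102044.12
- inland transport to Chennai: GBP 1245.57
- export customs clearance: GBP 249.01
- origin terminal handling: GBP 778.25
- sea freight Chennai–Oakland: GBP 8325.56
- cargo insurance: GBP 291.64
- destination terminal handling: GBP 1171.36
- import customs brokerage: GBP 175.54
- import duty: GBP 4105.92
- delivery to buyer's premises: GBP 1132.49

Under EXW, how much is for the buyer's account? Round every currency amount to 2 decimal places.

Buyer's account: GBP 17475.34

EXW: the seller makes goods available at their premises; the buyer bears all onward costs.
Seller's account: goods 102044.12 = 102044.12
Buyer's account: inland to port 1245.57 + export clearance 249.01 + origin terminal 778.25 + freight 8325.56 + insurance 291.64 + destination terminal 1171.36 + brokerage 175.54 + duty 4105.92 + delivery 1132.49 = 17475.34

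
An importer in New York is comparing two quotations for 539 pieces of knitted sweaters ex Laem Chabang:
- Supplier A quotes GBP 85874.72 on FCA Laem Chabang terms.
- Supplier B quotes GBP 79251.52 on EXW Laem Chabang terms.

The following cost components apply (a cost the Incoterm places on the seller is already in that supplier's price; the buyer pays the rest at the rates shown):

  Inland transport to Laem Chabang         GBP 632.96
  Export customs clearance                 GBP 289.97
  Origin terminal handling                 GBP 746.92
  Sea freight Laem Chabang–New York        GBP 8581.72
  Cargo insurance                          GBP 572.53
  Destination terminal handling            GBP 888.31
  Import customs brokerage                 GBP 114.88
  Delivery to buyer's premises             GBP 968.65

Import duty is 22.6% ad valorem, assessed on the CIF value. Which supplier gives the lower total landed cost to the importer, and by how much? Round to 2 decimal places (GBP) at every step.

Supplier B is cheaper by GBP 6988.53

Supplier A (FCA):
CIF value = FCA price + origin terminal + freight + insurance = 85874.72 + 746.92 + 8581.72 + 572.53 = 95775.89
Import duty = 95775.89 × 22.6% = 21645.35
Buyer bears (A): 746.92 + 8581.72 + 572.53 + 888.31 + 114.88 + 968.65 = 11873.01
Landed cost (A) = invoice 85874.72 + 11873.01 + duty 21645.35 = 119393.08
Supplier B (EXW):
CIF value = EXW price + inland to port + export clearance + origin terminal + freight + insurance = 79251.52 + 632.96 + 289.97 + 746.92 + 8581.72 + 572.53 = 90075.62
Import duty = 90075.62 × 22.6% = 20357.09
Buyer bears (B): 632.96 + 289.97 + 746.92 + 8581.72 + 572.53 + 888.31 + 114.88 + 968.65 = 12795.94
Landed cost (B) = invoice 79251.52 + 12795.94 + duty 20357.09 = 112404.55
Difference = |119393.08 − 112404.55| = 6988.53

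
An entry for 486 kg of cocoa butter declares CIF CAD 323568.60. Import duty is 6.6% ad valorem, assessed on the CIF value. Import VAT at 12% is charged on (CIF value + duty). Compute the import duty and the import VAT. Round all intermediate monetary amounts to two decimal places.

Import duty: CAD 21355.53; import VAT: CAD 41390.90

Import duty = 323568.60 × 6.6% = 21355.53
VAT base = CIF + duty = 323568.60 + 21355.53 = 344924.13
Import VAT = 344924.13 × 12% = 41390.90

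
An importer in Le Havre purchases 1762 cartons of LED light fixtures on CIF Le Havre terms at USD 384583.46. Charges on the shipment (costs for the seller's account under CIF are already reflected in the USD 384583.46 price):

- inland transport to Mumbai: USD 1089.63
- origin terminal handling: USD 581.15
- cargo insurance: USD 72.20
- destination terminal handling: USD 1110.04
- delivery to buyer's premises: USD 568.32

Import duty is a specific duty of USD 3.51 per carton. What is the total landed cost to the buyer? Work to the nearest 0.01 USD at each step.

CIF: the seller pays costs through ocean freight and marine insurance to the destination port.
Already in the invoice (seller's account under CIF): inland to port, origin terminal, insurance — exclude.
The CIF price already equals the CIF value: 384583.46
Import duty = 1762 × 3.51 = 6184.62
Buyer bears: destination terminal 1110.04 + delivery 568.32 + duty 6184.62 = 7862.98
Landed cost = invoice 384583.46 + 7862.98 = 392446.44

Total landed cost: USD 392446.44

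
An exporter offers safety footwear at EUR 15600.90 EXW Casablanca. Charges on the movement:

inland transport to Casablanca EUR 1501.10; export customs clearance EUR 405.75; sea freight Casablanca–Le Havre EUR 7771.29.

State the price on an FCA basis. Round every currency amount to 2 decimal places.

Not relevant to the conversion: freight — on the buyer under both terms; not part of either seller's price.
From EXW to FCA, the seller additionally bears: inland to port, export clearance.
FCA price = 15600.90 + 1501.10 + 405.75 = 17507.75

FCA price: EUR 17507.75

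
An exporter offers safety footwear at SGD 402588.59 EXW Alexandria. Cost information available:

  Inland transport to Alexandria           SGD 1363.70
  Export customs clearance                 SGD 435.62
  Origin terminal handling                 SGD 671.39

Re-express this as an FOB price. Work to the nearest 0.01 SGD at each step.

FOB price: SGD 405059.30

From EXW to FOB, the seller additionally bears: inland to port, export clearance, origin terminal.
FOB price = 402588.59 + 1363.70 + 435.62 + 671.39 = 405059.30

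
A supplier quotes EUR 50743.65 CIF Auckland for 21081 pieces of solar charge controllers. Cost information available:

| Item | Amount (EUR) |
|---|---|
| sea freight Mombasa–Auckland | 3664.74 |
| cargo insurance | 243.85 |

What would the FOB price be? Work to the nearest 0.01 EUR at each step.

FOB price: EUR 46835.06

From CIF to FOB, the seller no longer bears: freight, insurance.
FOB price = 50743.65 − 3664.74 − 243.85 = 46835.06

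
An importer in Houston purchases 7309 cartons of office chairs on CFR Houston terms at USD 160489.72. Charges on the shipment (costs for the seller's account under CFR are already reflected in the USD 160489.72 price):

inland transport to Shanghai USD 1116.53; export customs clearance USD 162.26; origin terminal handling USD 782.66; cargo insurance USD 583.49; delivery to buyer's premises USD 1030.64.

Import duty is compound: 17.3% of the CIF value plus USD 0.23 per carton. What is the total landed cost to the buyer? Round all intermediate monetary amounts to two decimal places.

Total landed cost: USD 191650.59

CFR: the seller pays costs through ocean freight to the destination port, but not insurance.
Already in the invoice (seller's account under CFR): inland to port, export clearance, origin terminal — exclude.
CIF value = CFR price + insurance = 160489.72 + 583.49 = 161073.21
Ad valorem component: 161073.21 × 17.3% = 27865.67
Specific component: 7309 × 0.23 = 1681.07
Import duty = 27865.67 + 1681.07 = 29546.74
Buyer bears: insurance 583.49 + delivery 1030.64 + duty 29546.74 = 31160.87
Landed cost = invoice 160489.72 + 31160.87 = 191650.59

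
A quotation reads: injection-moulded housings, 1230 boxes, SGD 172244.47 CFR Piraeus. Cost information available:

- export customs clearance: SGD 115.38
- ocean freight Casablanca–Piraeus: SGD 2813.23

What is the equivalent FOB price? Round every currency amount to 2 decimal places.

FOB price: SGD 169431.24

Not relevant to the conversion: export clearance — on the seller under both CFR and FOB; already in the CFR price and stays in the FOB price.
From CFR to FOB, the seller no longer bears: freight.
FOB price = 172244.47 − 2813.23 = 169431.24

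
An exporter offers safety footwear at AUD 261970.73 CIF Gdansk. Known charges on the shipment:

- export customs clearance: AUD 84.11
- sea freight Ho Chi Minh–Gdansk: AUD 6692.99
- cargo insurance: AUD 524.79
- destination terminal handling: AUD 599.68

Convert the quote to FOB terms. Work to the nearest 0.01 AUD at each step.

Not relevant to the conversion: export clearance — on the seller under both CIF and FOB; already in the CIF price and stays in the FOB price. destination terminal — on the buyer under both terms; not part of either seller's price.
From CIF to FOB, the seller no longer bears: freight, insurance.
FOB price = 261970.73 − 6692.99 − 524.79 = 254752.95

FOB price: AUD 254752.95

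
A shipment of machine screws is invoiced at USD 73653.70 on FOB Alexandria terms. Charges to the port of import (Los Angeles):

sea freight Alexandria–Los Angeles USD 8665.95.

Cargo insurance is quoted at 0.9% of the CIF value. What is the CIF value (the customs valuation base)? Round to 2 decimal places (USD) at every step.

Let C be the CIF value. C = FOB price + freight + 0.9% × C
C − 0.9% × C = 73653.70 + 8665.95
0.991 × C = 82319.65
C = 82319.65 / 0.991 = 83067.26
Insurance premium = 0.9% × 83067.26 = 747.61

CIF value: USD 83067.26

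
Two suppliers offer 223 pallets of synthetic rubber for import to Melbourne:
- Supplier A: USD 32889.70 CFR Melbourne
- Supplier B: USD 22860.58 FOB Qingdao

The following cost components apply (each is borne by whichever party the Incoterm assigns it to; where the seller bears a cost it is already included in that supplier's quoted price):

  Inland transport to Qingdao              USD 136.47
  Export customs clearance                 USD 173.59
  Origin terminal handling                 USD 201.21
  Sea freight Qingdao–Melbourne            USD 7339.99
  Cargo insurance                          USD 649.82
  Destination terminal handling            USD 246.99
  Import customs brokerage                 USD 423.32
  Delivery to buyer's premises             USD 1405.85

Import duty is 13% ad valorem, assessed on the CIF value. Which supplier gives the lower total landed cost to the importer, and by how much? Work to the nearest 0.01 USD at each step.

Supplier A (CFR):
CIF value = CFR price + insurance = 32889.70 + 649.82 = 33539.52
Import duty = 33539.52 × 13% = 4360.14
Buyer bears (A): 649.82 + 246.99 + 423.32 + 1405.85 = 2725.98
Landed cost (A) = invoice 32889.70 + 2725.98 + duty 4360.14 = 39975.82
Supplier B (FOB):
CIF value = FOB price + freight + insurance = 22860.58 + 7339.99 + 649.82 = 30850.39
Import duty = 30850.39 × 13% = 4010.55
Buyer bears (B): 7339.99 + 649.82 + 246.99 + 423.32 + 1405.85 = 10065.97
Landed cost (B) = invoice 22860.58 + 10065.97 + duty 4010.55 = 36937.10
Difference = |39975.82 − 36937.10| = 3038.72

Supplier B is cheaper by USD 3038.72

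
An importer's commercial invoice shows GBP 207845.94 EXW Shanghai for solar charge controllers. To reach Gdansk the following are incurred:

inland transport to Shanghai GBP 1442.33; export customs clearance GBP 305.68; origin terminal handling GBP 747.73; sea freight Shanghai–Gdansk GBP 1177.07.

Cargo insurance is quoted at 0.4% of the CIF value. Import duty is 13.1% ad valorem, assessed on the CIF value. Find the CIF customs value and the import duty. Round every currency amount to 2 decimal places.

Let C be the CIF value. C = EXW price + pre-shipment costs + freight + 0.4% × C
C − 0.4% × C = 207845.94 + 1442.33 + 305.68 + 747.73 + 1177.07
0.996 × C = 211518.75
C = 211518.75 / 0.996 = 212368.22
Insurance premium = 0.4% × 212368.22 = 849.47
Import duty = 212368.22 × 13.1% = 27820.24

CIF value: GBP 212368.22; import duty: GBP 27820.24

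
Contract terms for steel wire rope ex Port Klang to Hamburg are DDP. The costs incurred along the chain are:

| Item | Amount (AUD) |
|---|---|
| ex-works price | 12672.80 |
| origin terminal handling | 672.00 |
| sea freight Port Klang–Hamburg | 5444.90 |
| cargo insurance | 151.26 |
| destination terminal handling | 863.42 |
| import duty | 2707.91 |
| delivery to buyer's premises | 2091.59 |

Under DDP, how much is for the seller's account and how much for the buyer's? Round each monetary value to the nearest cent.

DDP: the seller bears all costs including import duty.
Seller's account: goods 12672.80 + origin terminal 672.00 + freight 5444.90 + insurance 151.26 + destination terminal 863.42 + duty 2707.91 + delivery 2091.59 = 24603.88
Buyer's account: 0.00

Seller: AUD 24603.88; buyer: AUD 0.00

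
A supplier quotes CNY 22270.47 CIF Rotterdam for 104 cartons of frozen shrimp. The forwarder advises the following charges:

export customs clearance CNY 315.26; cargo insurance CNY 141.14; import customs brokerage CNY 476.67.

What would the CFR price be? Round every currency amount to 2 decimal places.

CFR price: CNY 22129.33

Not relevant to the conversion: export clearance — on the seller under both CIF and CFR; already in the CIF price and stays in the CFR price. brokerage — on the buyer under both terms; not part of either seller's price.
From CIF to CFR, the seller no longer bears: insurance.
CFR price = 22270.47 − 141.14 = 22129.33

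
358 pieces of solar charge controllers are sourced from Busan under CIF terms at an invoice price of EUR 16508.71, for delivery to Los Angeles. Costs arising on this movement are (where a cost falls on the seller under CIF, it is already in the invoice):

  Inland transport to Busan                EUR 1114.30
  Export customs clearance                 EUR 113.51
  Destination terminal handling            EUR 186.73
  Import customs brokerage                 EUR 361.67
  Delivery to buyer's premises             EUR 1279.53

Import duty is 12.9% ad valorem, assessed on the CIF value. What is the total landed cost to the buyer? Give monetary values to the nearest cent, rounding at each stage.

Total landed cost: EUR 20466.26

CIF: the seller pays costs through ocean freight and marine insurance to the destination port.
Already in the invoice (seller's account under CIF): inland to port, export clearance — exclude.
The CIF price already equals the CIF value: 16508.71
Import duty = 16508.71 × 12.9% = 2129.62
Buyer bears: destination terminal 186.73 + brokerage 361.67 + delivery 1279.53 + duty 2129.62 = 3957.55
Landed cost = invoice 16508.71 + 3957.55 = 20466.26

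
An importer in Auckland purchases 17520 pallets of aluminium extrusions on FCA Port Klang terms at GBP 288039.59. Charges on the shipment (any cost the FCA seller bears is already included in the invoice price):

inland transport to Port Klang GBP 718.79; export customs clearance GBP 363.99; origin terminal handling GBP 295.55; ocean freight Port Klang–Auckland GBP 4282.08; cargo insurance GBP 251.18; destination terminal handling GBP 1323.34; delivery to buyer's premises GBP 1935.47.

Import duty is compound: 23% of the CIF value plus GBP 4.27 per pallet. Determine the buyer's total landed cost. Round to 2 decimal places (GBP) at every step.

Total landed cost: GBP 438297.34

FCA: the seller delivers export-cleared goods to the carrier; the buyer bears costs from that point.
Already in the invoice (seller's account under FCA): inland to port, export clearance — exclude.
CIF value = FCA price + origin terminal + freight + insurance = 288039.59 + 295.55 + 4282.08 + 251.18 = 292868.40
Ad valorem component: 292868.40 × 23% = 67359.73
Specific component: 17520 × 4.27 = 74810.40
Import duty = 67359.73 + 74810.40 = 142170.13
Buyer bears: origin terminal 295.55 + freight 4282.08 + insurance 251.18 + destination terminal 1323.34 + delivery 1935.47 + duty 142170.13 = 150257.75
Landed cost = invoice 288039.59 + 150257.75 = 438297.34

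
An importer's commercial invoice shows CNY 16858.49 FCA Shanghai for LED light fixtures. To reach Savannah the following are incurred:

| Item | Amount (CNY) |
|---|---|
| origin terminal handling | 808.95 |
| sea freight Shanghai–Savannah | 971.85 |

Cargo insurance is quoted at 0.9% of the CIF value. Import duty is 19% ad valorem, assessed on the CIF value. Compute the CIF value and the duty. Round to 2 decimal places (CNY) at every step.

CIF value: CNY 18808.57; import duty: CNY 3573.63

Let C be the CIF value. C = FCA price + pre-shipment costs + freight + 0.9% × C
C − 0.9% × C = 16858.49 + 808.95 + 971.85
0.991 × C = 18639.29
C = 18639.29 / 0.991 = 18808.57
Insurance premium = 0.9% × 18808.57 = 169.28
Import duty = 18808.57 × 19% = 3573.63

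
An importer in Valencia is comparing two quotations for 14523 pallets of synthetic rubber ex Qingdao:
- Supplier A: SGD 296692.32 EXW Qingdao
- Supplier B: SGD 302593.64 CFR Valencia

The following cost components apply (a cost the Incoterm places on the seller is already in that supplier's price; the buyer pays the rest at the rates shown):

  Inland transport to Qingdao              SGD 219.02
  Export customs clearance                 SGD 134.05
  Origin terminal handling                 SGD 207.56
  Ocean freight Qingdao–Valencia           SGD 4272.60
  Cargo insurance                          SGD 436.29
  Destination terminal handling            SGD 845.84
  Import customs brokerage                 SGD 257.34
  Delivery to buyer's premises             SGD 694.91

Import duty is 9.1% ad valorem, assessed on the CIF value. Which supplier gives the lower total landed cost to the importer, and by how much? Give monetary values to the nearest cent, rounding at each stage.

Supplier A is cheaper by SGD 1165.28

Supplier A (EXW):
CIF value = EXW price + inland to port + export clearance + origin terminal + freight + insurance = 296692.32 + 219.02 + 134.05 + 207.56 + 4272.60 + 436.29 = 301961.84
Import duty = 301961.84 × 9.1% = 27478.53
Buyer bears (A): 219.02 + 134.05 + 207.56 + 4272.60 + 436.29 + 845.84 + 257.34 + 694.91 = 7067.61
Landed cost (A) = invoice 296692.32 + 7067.61 + duty 27478.53 = 331238.46
Supplier B (CFR):
CIF value = CFR price + insurance = 302593.64 + 436.29 = 303029.93
Import duty = 303029.93 × 9.1% = 27575.72
Buyer bears (B): 436.29 + 845.84 + 257.34 + 694.91 = 2234.38
Landed cost (B) = invoice 302593.64 + 2234.38 + duty 27575.72 = 332403.74
Difference = |331238.46 − 332403.74| = 1165.28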